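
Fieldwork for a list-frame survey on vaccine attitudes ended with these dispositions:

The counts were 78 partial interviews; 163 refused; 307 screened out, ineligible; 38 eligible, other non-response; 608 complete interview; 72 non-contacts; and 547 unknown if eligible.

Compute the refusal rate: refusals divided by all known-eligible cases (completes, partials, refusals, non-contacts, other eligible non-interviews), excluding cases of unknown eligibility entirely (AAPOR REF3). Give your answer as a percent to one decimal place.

17.0%

Top: 163
Denominator: 608 + 78 + 163 + 72 + 38 = 959
REF3 = 163 / 959 = 0.1700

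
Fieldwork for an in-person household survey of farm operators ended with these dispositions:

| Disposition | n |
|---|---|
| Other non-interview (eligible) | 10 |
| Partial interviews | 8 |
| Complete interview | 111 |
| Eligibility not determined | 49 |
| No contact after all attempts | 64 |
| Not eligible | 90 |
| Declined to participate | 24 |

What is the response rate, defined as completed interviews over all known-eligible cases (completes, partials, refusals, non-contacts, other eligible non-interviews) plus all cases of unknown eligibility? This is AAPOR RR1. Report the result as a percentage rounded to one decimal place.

41.7%

Num → 111
Denom → 111 + 8 + 24 + 64 + 10 + 49 = 266
RR1 = 111 / 266 = 0.4173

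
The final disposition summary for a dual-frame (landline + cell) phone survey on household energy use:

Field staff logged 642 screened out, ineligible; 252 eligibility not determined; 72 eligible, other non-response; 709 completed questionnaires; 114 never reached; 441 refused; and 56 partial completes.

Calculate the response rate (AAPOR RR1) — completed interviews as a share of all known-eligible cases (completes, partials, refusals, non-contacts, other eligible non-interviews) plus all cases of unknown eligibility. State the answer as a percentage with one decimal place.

43.1%

Top → 709
Denom → 709 + 56 + 441 + 114 + 72 + 252 = 1644
RR1 = 709 / 1644 = 0.4313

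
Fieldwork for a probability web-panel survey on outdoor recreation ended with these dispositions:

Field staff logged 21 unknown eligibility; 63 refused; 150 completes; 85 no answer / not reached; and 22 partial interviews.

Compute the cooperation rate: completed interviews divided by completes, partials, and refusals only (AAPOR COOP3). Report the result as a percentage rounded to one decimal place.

63.8%

Top: 150
Denom: 150 + 22 + 63 = 235
COOP3 = 150 / 235 = 0.6383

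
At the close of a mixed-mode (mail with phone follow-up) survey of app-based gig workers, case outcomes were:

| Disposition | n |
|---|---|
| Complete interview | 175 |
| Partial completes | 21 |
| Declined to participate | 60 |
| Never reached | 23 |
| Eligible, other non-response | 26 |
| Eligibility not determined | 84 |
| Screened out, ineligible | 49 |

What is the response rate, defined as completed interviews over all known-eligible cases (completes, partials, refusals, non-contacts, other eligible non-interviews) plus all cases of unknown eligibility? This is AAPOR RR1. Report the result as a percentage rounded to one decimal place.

Numerator = 175
Denominator = 175 + 21 + 60 + 23 + 26 + 84 = 389
RR1 = 175 / 389 = 0.4499

45.0%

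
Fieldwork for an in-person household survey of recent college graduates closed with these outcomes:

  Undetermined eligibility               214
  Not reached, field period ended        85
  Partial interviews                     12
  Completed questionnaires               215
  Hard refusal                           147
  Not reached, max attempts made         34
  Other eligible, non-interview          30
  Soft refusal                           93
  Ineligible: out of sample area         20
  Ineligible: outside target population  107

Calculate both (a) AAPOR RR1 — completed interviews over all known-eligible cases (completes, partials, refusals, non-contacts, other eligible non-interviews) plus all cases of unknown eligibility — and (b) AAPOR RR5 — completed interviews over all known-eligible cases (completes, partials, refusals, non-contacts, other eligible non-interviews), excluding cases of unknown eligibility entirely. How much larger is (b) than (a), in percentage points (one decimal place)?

9.0

Declined to participate = 147 + 93 = 240
Non-contacts = 85 + 34 = 119
Ineligible = 107 + 20 = 127
Numerator → 215
Base → 215 + 12 + 240 + 119 + 30 + 214 = 830
RR1 = 215 / 830 = 0.2590
Base → 215 + 12 + 240 + 119 + 30 = 616
RR5 = 215 / 616 = 0.3490
Difference = 34.90 − 25.90 = 9.00 percentage points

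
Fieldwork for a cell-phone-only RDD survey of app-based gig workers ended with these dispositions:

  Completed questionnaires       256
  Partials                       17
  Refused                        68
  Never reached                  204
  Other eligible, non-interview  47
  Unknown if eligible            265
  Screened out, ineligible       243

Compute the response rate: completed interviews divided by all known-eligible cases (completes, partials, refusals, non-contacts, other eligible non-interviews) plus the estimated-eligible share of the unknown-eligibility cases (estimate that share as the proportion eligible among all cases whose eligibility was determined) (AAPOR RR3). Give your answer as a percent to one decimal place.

Num → 256
Eligible (known) → 256 + 17 + 68 + 204 + 47 = 592
e = 592 / (592 + 243) = 592 / 835 = 0.7090
Eligible share of unknowns → 0.7090 × 265 = 187.88
Denominator → 592 + 187.88 = 779.88
RR3 = 256 / 779.88 = 0.3283

32.8%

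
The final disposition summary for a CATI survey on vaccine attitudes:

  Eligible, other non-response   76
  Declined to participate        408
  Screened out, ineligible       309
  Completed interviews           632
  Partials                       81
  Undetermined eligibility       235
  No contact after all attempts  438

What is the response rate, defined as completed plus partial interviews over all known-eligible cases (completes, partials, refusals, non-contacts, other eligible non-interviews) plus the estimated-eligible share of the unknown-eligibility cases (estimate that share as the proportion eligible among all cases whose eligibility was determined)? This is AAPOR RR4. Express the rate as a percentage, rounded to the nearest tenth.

38.9%

Numerator = 632 + 81 = 713
Known eligible = 632 + 81 + 408 + 438 + 76 = 1635
e = 1635 / (1635 + 309) = 1635 / 1944 = 0.8410
Eligible share of unknowns = 0.8410 × 235 = 197.63
Base = 1635 + 197.63 = 1832.63
RR4 = 713 / 1832.63 = 0.3891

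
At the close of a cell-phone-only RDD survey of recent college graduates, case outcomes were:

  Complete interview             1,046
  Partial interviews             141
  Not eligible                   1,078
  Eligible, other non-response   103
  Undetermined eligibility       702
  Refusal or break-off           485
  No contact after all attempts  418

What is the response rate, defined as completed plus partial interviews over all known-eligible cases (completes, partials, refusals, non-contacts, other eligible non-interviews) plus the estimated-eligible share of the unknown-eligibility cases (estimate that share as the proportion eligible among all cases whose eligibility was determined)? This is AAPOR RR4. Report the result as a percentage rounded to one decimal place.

44.6%

Num → 1046 + 141 = 1187
Eligible (known) → 1046 + 141 + 485 + 418 + 103 = 2193
e = 2193 / (2193 + 1078) = 2193 / 3271 = 0.6704
Eligible share of unknowns → 0.6704 × 702 = 470.62
Denom → 2193 + 470.62 = 2663.62
RR4 = 1187 / 2663.62 = 0.4456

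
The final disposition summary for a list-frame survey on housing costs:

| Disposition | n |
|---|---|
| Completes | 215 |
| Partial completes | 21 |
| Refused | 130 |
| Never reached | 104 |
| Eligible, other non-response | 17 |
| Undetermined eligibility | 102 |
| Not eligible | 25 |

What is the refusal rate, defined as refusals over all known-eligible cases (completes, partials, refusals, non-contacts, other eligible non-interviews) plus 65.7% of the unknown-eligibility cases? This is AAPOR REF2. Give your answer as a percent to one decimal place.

23.5%

Top → 130
Known eligible → 215 + 21 + 130 + 104 + 17 = 487
e × U → 0.6570 × 102 = 67.01
Denom → 487 + 67.01 = 554.01
REF2 = 130 / 554.01 = 0.2347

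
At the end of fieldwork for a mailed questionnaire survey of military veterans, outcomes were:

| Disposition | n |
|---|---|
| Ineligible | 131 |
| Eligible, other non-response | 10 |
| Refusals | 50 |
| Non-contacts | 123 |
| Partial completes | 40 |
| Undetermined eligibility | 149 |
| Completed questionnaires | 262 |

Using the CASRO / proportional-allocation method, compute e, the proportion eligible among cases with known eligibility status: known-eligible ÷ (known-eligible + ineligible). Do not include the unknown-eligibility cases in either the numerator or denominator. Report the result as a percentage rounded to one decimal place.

Known eligible: 262 + 40 + 50 + 123 + 10 = 485
e = 485 / (485 + 131) = 485 / 616 = 0.7873

78.7%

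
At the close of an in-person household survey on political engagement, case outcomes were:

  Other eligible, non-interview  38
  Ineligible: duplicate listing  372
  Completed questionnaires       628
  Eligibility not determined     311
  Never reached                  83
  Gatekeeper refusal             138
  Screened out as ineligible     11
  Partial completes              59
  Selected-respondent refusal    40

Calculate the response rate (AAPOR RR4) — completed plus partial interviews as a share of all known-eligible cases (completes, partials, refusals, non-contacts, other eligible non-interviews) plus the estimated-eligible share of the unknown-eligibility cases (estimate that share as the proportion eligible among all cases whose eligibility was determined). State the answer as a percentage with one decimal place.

56.8%

Refused = 138 + 40 = 178
Ineligible = 11 + 372 = 383
Top: 628 + 59 = 687
Determined eligible: 628 + 59 + 178 + 83 + 38 = 986
e = 986 / (986 + 383) = 986 / 1369 = 0.7202
Eligible share of unknowns: 0.7202 × 311 = 223.98
Denominator: 986 + 223.98 = 1209.98
RR4 = 687 / 1209.98 = 0.5678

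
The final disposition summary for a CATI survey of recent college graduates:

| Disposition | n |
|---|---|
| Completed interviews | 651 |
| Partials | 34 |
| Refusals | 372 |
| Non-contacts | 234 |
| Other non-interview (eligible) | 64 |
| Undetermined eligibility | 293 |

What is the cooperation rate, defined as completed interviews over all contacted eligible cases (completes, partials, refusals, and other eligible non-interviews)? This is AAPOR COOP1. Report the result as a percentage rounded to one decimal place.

Top: 651
Base: 651 + 34 + 372 + 64 = 1121
COOP1 = 651 / 1121 = 0.5807

58.1%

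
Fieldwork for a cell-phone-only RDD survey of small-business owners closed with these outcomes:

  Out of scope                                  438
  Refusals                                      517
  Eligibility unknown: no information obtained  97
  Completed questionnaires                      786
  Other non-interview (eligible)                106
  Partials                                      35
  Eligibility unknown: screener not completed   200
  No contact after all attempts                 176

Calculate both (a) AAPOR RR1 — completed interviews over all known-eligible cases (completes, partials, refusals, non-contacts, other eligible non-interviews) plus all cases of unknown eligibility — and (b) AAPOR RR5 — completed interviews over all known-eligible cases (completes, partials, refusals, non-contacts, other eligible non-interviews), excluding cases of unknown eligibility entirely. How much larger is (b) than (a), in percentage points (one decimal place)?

Unknown eligibility = 200 + 97 = 297
Numerator: 786
Base: 786 + 35 + 517 + 176 + 106 + 297 = 1917
RR1 = 786 / 1917 = 0.4100
Base: 786 + 35 + 517 + 176 + 106 = 1620
RR5 = 786 / 1620 = 0.4852
Difference = 48.52 − 41.00 = 7.52 percentage points

7.5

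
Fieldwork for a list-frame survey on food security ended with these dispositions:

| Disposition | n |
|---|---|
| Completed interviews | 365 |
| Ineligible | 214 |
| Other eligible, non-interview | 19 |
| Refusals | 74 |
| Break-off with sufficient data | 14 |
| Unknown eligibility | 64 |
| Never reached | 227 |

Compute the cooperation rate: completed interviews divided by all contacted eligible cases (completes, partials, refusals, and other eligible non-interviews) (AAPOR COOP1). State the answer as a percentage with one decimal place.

Top: 365
Denom: 365 + 14 + 74 + 19 = 472
COOP1 = 365 / 472 = 0.7733

77.3%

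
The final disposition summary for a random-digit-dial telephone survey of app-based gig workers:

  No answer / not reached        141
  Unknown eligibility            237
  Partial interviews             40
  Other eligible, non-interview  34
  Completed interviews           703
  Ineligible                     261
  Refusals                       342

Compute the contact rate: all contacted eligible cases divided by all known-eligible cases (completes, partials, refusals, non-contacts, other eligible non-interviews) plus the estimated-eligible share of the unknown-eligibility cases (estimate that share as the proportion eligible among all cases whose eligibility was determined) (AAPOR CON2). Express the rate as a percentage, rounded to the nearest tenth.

76.8%

Top: 703 + 40 + 342 + 34 = 1119
Known eligible: 703 + 40 + 342 + 141 + 34 = 1260
e = 1260 / (1260 + 261) = 1260 / 1521 = 0.8284
Eligible share of unknowns: 0.8284 × 237 = 196.33
Denominator: 1260 + 196.33 = 1456.33
CON2 = 1119 / 1456.33 = 0.7684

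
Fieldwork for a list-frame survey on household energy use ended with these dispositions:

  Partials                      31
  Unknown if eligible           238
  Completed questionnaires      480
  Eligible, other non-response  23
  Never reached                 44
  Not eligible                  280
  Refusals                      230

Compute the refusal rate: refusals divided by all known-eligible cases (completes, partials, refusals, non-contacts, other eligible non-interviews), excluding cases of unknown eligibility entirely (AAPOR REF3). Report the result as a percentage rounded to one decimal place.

28.5%

Top: 230
Base: 480 + 31 + 230 + 44 + 23 = 808
REF3 = 230 / 808 = 0.2847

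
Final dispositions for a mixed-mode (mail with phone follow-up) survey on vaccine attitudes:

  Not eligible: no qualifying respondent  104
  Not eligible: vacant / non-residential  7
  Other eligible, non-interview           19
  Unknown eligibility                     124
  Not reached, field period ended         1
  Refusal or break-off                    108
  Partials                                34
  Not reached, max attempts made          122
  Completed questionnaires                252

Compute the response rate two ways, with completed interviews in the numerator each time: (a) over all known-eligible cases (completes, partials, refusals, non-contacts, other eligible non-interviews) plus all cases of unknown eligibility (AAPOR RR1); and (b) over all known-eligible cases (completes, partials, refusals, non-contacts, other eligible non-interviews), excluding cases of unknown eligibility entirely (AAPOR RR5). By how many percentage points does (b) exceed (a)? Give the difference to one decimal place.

Non-contacts = 1 + 122 = 123
Not eligible = 104 + 7 = 111
Top = 252
Denom = 252 + 34 + 108 + 123 + 19 + 124 = 660
RR1 = 252 / 660 = 0.3818
Denom = 252 + 34 + 108 + 123 + 19 = 536
RR5 = 252 / 536 = 0.4701
Difference = 47.01 − 38.18 = 8.83 percentage points

8.8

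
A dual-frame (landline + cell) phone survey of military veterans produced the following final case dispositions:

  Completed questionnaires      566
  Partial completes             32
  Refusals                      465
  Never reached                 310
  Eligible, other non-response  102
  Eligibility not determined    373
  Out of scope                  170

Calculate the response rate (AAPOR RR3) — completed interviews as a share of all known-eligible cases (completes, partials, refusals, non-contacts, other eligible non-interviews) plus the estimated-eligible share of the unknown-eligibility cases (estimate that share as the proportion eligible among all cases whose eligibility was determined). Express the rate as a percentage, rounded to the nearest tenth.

Num: 566
Determined eligible: 566 + 32 + 465 + 310 + 102 = 1475
e = 1475 / (1475 + 170) = 1475 / 1645 = 0.8967
e × U: 0.8967 × 373 = 334.47
Base: 1475 + 334.47 = 1809.47
RR3 = 566 / 1809.47 = 0.3128

31.3%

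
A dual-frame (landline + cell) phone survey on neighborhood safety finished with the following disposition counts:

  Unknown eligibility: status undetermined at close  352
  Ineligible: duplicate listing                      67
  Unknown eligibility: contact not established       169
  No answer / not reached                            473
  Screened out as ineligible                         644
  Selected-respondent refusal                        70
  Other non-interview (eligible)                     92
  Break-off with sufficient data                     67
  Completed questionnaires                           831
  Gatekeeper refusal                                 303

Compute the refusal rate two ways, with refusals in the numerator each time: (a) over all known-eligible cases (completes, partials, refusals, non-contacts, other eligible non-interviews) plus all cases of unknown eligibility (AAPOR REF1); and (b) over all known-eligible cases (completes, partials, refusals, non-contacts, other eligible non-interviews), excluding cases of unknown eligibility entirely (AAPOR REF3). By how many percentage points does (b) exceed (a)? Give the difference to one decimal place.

Refusals = 303 + 70 = 373
Eligibility not determined = 169 + 352 = 521
Not eligible = 644 + 67 = 711
Top = 373
Base = 831 + 67 + 373 + 473 + 92 + 521 = 2357
REF1 = 373 / 2357 = 0.1583
Base = 831 + 67 + 373 + 473 + 92 = 1836
REF3 = 373 / 1836 = 0.2032
Difference = 20.32 − 15.83 = 4.49 percentage points

4.5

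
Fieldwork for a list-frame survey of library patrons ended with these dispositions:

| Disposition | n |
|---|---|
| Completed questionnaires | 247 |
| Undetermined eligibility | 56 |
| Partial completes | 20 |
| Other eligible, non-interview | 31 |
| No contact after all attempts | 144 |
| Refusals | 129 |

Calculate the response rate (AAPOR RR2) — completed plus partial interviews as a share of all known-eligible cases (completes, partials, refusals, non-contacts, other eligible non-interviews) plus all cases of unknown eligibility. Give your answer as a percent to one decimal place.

Num → 247 + 20 = 267
Denominator → 247 + 20 + 129 + 144 + 31 + 56 = 627
RR2 = 267 / 627 = 0.4258

42.6%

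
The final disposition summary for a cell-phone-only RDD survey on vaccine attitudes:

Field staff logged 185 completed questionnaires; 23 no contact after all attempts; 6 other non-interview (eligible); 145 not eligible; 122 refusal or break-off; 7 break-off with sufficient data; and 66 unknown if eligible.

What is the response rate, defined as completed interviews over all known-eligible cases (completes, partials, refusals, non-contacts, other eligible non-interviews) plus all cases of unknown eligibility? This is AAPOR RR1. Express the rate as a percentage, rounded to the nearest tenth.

45.2%

Top = 185
Denominator = 185 + 7 + 122 + 23 + 6 + 66 = 409
RR1 = 185 / 409 = 0.4523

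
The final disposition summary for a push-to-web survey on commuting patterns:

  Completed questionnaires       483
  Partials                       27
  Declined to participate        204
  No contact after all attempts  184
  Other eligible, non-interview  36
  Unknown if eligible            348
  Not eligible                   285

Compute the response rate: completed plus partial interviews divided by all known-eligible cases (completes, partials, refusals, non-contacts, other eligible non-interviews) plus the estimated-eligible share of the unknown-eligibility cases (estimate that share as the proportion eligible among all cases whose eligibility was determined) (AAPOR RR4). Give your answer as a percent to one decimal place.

42.5%

Num: 483 + 27 = 510
Determined eligible: 483 + 27 + 204 + 184 + 36 = 934
e = 934 / (934 + 285) = 934 / 1219 = 0.7662
Estimated eligible among unknowns: 0.7662 × 348 = 266.64
Denom: 934 + 266.64 = 1200.64
RR4 = 510 / 1200.64 = 0.4248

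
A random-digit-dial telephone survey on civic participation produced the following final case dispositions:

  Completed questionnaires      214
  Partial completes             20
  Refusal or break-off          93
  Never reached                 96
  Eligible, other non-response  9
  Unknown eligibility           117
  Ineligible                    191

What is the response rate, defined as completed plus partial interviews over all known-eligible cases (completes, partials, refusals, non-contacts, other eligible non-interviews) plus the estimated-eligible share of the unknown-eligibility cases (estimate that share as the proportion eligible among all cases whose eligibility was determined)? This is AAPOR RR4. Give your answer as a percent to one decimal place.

45.6%

Top: 214 + 20 = 234
Eligible (known): 214 + 20 + 93 + 96 + 9 = 432
e = 432 / (432 + 191) = 432 / 623 = 0.6934
e × U: 0.6934 × 117 = 81.13
Denom: 432 + 81.13 = 513.13
RR4 = 234 / 513.13 = 0.4560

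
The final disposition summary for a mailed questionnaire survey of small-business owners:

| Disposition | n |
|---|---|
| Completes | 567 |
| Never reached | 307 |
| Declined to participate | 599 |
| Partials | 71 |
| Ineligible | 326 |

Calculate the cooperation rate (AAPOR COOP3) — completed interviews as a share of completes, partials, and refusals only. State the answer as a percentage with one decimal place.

Numerator → 567
Denom → 567 + 71 + 599 = 1237
COOP3 = 567 / 1237 = 0.4584

45.8%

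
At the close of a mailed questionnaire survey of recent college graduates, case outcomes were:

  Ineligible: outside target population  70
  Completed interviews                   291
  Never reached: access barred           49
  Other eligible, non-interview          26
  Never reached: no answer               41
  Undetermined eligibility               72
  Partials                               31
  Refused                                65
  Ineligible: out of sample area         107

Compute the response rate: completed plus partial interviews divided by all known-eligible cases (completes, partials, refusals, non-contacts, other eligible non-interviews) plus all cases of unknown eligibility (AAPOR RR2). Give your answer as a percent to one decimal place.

56.0%

No contact after all attempts = 41 + 49 = 90
Ineligible = 70 + 107 = 177
Numerator → 291 + 31 = 322
Denominator → 291 + 31 + 65 + 90 + 26 + 72 = 575
RR2 = 322 / 575 = 0.5600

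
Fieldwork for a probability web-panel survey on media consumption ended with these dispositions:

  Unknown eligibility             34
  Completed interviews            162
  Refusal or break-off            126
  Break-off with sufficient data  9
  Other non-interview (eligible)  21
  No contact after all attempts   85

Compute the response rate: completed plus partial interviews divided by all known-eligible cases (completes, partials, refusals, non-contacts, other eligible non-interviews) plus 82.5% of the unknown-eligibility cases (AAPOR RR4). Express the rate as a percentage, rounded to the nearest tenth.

Num = 162 + 9 = 171
Determined eligible = 162 + 9 + 126 + 85 + 21 = 403
Eligible share of unknowns = 0.8250 × 34 = 28.05
Base = 403 + 28.05 = 431.05
RR4 = 171 / 431.05 = 0.3967

39.7%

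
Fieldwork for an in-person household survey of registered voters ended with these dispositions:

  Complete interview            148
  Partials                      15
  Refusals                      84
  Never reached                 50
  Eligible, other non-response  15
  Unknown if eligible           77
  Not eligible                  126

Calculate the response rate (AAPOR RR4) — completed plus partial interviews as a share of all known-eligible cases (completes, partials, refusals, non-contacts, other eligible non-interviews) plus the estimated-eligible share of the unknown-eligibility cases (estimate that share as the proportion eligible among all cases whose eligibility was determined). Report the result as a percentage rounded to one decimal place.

44.4%

Top = 148 + 15 = 163
Eligible (known) = 148 + 15 + 84 + 50 + 15 = 312
e = 312 / (312 + 126) = 312 / 438 = 0.7123
e × U = 0.7123 × 77 = 54.85
Denom = 312 + 54.85 = 366.85
RR4 = 163 / 366.85 = 0.4443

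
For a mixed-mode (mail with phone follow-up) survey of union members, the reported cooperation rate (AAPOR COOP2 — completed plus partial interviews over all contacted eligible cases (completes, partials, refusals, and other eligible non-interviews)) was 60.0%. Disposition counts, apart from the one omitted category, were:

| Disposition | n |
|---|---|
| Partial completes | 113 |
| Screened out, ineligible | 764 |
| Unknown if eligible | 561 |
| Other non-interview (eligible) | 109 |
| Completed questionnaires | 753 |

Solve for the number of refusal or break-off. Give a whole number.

468

Top = 753 + 113 = 866
COOP2 = 866 / D = 0.600
D = 866 / 0.600 = 1443.3
Rest of base = 975
refusal or break-off = 1443.3 − 975 ≈ 468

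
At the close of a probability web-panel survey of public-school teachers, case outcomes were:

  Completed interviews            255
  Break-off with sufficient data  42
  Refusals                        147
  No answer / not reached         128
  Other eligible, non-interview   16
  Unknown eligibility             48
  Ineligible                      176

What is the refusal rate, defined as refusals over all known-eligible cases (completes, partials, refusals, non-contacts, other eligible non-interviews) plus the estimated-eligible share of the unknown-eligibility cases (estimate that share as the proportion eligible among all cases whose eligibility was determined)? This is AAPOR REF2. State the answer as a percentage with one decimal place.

Num → 147
Known eligible → 255 + 42 + 147 + 128 + 16 = 588
e = 588 / (588 + 176) = 588 / 764 = 0.7696
Estimated eligible among unknowns → 0.7696 × 48 = 36.94
Base → 588 + 36.94 = 624.94
REF2 = 147 / 624.94 = 0.2352

23.5%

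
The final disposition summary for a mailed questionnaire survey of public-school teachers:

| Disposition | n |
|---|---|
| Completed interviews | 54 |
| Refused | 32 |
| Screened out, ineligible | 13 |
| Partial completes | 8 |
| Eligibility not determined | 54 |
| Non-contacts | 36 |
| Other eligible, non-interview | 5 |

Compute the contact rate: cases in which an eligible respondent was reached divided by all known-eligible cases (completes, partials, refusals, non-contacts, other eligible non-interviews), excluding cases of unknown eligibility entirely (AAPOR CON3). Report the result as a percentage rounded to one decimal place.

73.3%

Num → 54 + 8 + 32 + 5 = 99
Base → 54 + 8 + 32 + 36 + 5 = 135
CON3 = 99 / 135 = 0.7333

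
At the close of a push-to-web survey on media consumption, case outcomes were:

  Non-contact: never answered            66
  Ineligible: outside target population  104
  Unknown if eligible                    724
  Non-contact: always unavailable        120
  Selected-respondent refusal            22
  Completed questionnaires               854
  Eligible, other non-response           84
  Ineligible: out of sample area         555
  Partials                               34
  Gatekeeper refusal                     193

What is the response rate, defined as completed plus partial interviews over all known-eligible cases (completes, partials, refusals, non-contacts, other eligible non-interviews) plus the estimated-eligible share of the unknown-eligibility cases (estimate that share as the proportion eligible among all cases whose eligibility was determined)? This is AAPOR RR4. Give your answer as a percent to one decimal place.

47.7%

Declined to participate = 193 + 22 = 215
No answer / not reached = 66 + 120 = 186
Out of scope = 104 + 555 = 659
Numerator → 854 + 34 = 888
Eligible (known) → 854 + 34 + 215 + 186 + 84 = 1373
e = 1373 / (1373 + 659) = 1373 / 2032 = 0.6757
Estimated eligible among unknowns → 0.6757 × 724 = 489.21
Base → 1373 + 489.21 = 1862.21
RR4 = 888 / 1862.21 = 0.4769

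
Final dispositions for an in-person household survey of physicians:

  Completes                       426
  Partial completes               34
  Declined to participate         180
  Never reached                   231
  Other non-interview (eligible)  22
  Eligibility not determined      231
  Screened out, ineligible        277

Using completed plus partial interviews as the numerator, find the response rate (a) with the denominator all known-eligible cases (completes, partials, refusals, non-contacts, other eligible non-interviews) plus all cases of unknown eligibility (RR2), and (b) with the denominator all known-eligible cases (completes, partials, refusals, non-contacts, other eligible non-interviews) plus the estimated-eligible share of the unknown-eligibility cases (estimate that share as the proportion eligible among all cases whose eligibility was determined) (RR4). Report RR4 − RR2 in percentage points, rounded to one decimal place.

Top: 426 + 34 = 460
Base: 426 + 34 + 180 + 231 + 22 + 231 = 1124
RR2 = 460 / 1124 = 0.4093
Determined eligible: 426 + 34 + 180 + 231 + 22 = 893
e = 893 / (893 + 277) = 893 / 1170 = 0.7632
e × U: 0.7632 × 231 = 176.30
Base: 893 + 176.30 = 1069.30
RR4 = 460 / 1069.30 = 0.4302
Difference = 43.02 − 40.93 = 2.09 percentage points

2.1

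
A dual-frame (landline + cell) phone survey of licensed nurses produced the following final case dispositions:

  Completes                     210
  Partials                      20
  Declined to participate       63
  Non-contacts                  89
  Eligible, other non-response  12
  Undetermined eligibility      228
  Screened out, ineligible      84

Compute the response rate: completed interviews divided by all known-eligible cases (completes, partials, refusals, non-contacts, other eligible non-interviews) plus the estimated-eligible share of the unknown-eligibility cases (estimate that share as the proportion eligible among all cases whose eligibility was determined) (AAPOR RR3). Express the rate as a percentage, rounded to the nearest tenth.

36.1%

Top → 210
Determined eligible → 210 + 20 + 63 + 89 + 12 = 394
e = 394 / (394 + 84) = 394 / 478 = 0.8243
Eligible share of unknowns → 0.8243 × 228 = 187.94
Denom → 394 + 187.94 = 581.94
RR3 = 210 / 581.94 = 0.3609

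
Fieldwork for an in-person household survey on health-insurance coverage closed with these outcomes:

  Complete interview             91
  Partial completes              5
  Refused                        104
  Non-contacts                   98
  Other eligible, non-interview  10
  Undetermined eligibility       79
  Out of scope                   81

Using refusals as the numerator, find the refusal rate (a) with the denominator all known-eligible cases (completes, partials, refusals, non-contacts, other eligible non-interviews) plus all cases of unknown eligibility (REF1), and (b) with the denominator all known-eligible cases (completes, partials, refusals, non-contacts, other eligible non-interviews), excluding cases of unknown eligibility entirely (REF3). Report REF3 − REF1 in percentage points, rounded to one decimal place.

Numerator: 104
Base: 91 + 5 + 104 + 98 + 10 + 79 = 387
REF1 = 104 / 387 = 0.2687
Base: 91 + 5 + 104 + 98 + 10 = 308
REF3 = 104 / 308 = 0.3377
Difference = 33.77 − 26.87 = 6.90 percentage points

6.9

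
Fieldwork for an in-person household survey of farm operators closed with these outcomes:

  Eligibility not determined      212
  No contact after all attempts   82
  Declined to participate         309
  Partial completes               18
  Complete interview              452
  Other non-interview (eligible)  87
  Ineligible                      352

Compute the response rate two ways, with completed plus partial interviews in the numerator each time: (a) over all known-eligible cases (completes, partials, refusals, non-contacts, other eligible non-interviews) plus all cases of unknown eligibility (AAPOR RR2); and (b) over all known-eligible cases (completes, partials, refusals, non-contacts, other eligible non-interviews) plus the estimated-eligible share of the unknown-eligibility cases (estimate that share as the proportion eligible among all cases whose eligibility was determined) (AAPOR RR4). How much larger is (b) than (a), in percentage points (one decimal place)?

2.1

Num → 452 + 18 = 470
Denominator → 452 + 18 + 309 + 82 + 87 + 212 = 1160
RR2 = 470 / 1160 = 0.4052
Eligible (known) → 452 + 18 + 309 + 82 + 87 = 948
e = 948 / (948 + 352) = 948 / 1300 = 0.7292
Eligible share of unknowns → 0.7292 × 212 = 154.59
Denominator → 948 + 154.59 = 1102.59
RR4 = 470 / 1102.59 = 0.4263
Difference = 42.63 − 40.52 = 2.11 percentage points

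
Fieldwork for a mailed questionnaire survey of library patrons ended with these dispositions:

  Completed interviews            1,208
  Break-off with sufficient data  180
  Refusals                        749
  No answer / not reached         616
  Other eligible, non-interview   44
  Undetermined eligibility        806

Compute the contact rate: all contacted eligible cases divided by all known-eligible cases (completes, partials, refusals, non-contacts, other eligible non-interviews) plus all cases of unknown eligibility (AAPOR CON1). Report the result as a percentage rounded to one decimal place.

60.5%

Top: 1208 + 180 + 749 + 44 = 2181
Denom: 1208 + 180 + 749 + 616 + 44 + 806 = 3603
CON1 = 2181 / 3603 = 0.6053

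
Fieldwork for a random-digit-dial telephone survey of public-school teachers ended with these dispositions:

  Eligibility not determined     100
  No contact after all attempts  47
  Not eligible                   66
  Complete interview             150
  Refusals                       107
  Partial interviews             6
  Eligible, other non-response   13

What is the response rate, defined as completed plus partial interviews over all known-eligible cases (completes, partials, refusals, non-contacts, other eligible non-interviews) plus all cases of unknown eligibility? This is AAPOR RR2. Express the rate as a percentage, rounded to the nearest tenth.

36.9%

Num = 150 + 6 = 156
Denom = 150 + 6 + 107 + 47 + 13 + 100 = 423
RR2 = 156 / 423 = 0.3688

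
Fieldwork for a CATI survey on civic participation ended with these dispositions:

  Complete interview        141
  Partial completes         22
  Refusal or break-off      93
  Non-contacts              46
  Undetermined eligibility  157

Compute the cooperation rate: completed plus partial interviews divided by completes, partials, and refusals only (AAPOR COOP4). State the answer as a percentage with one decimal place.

Numerator → 141 + 22 = 163
Denominator → 141 + 22 + 93 = 256
COOP4 = 163 / 256 = 0.6367

63.7%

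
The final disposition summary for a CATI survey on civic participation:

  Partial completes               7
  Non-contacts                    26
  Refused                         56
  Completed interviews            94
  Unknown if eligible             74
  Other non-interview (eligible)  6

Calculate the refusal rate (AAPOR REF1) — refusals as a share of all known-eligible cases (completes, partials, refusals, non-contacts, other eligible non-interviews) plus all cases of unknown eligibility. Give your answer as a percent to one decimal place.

21.3%

Top: 56
Denom: 94 + 7 + 56 + 26 + 6 + 74 = 263
REF1 = 56 / 263 = 0.2129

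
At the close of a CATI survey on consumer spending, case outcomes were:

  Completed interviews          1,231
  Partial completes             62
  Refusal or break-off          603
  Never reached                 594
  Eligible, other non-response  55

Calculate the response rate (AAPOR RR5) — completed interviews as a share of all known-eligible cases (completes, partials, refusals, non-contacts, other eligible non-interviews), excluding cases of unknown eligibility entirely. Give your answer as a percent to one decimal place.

48.4%

Numerator → 1231
Denom → 1231 + 62 + 603 + 594 + 55 = 2545
RR5 = 1231 / 2545 = 0.4837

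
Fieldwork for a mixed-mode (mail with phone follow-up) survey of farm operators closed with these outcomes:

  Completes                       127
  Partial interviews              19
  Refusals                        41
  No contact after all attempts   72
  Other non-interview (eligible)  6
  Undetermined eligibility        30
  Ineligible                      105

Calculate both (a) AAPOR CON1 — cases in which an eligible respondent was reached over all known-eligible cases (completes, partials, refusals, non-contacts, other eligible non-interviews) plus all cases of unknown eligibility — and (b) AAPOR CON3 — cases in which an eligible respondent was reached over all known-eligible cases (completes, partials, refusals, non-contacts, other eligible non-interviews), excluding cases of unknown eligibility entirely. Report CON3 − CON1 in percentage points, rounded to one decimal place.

Top: 127 + 19 + 41 + 6 = 193
Base: 127 + 19 + 41 + 72 + 6 + 30 = 295
CON1 = 193 / 295 = 0.6542
Base: 127 + 19 + 41 + 72 + 6 = 265
CON3 = 193 / 265 = 0.7283
Difference = 72.83 − 65.42 = 7.41 percentage points

7.4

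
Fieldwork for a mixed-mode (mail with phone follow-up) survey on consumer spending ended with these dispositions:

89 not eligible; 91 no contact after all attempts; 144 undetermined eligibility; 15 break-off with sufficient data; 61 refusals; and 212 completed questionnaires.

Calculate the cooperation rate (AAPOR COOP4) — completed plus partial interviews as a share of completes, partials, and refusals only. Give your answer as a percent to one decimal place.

78.8%

Numerator: 212 + 15 = 227
Denom: 212 + 15 + 61 = 288
COOP4 = 227 / 288 = 0.7882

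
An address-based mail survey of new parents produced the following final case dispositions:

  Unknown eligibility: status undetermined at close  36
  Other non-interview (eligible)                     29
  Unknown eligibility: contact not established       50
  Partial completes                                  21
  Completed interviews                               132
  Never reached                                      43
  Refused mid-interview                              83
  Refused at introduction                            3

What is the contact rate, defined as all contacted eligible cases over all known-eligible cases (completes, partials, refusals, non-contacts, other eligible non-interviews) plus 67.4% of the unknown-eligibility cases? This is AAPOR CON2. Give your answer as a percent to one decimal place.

Declined to participate = 3 + 83 = 86
Unknown eligibility = 50 + 36 = 86
Numerator → 132 + 21 + 86 + 29 = 268
Known eligible → 132 + 21 + 86 + 43 + 29 = 311
Estimated eligible among unknowns → 0.6740 × 86 = 57.96
Denom → 311 + 57.96 = 368.96
CON2 = 268 / 368.96 = 0.7264

72.6%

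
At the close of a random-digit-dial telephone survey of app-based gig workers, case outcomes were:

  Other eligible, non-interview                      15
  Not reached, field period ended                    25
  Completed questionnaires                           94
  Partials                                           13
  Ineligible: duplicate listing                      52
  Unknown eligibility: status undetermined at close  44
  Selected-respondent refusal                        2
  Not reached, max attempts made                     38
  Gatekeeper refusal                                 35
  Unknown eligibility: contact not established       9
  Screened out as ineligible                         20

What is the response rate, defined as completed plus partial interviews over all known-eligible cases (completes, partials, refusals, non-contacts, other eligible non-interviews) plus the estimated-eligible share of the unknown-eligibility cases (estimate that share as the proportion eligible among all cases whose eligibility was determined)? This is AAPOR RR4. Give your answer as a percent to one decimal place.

Refusals = 35 + 2 = 37
No contact after all attempts = 25 + 38 = 63
Unknown if eligible = 9 + 44 = 53
Out of scope = 20 + 52 = 72
Numerator → 94 + 13 = 107
Known eligible → 94 + 13 + 37 + 63 + 15 = 222
e = 222 / (222 + 72) = 222 / 294 = 0.7551
Eligible share of unknowns → 0.7551 × 53 = 40.02
Denominator → 222 + 40.02 = 262.02
RR4 = 107 / 262.02 = 0.4084

40.8%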